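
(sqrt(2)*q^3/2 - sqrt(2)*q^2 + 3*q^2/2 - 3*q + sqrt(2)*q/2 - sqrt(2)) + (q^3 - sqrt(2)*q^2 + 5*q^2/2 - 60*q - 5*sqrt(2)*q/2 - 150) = sqrt(2)*q^3/2 + q^3 - 2*sqrt(2)*q^2 + 4*q^2 - 63*q - 2*sqrt(2)*q - 150 - sqrt(2)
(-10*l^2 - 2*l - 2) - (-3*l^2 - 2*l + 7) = -7*l^2 - 9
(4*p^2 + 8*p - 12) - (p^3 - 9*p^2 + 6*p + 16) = -p^3 + 13*p^2 + 2*p - 28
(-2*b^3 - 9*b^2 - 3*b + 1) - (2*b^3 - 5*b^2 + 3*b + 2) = -4*b^3 - 4*b^2 - 6*b - 1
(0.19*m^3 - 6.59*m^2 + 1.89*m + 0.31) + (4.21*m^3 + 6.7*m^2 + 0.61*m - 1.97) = 4.4*m^3 + 0.11*m^2 + 2.5*m - 1.66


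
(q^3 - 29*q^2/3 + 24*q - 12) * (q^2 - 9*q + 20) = q^5 - 56*q^4/3 + 131*q^3 - 1264*q^2/3 + 588*q - 240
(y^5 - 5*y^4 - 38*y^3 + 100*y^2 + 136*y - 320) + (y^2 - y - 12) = y^5 - 5*y^4 - 38*y^3 + 101*y^2 + 135*y - 332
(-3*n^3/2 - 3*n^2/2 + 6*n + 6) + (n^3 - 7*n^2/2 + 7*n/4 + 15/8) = -n^3/2 - 5*n^2 + 31*n/4 + 63/8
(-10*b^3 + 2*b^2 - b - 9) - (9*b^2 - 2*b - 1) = -10*b^3 - 7*b^2 + b - 8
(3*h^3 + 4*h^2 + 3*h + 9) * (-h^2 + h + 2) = -3*h^5 - h^4 + 7*h^3 + 2*h^2 + 15*h + 18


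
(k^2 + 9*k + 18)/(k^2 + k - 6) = (k + 6)/(k - 2)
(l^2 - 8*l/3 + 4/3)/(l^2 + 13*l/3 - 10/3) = (l - 2)/(l + 5)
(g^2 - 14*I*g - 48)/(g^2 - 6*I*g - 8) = (-g^2 + 14*I*g + 48)/(-g^2 + 6*I*g + 8)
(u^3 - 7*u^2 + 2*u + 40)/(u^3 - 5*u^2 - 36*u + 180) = (u^2 - 2*u - 8)/(u^2 - 36)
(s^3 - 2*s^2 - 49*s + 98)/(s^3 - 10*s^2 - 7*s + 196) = (s^2 + 5*s - 14)/(s^2 - 3*s - 28)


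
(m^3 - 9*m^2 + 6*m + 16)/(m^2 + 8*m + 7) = (m^2 - 10*m + 16)/(m + 7)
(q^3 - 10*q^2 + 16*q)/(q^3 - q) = (q^2 - 10*q + 16)/(q^2 - 1)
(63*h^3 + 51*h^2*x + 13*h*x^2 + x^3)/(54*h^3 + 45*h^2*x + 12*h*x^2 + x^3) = (7*h + x)/(6*h + x)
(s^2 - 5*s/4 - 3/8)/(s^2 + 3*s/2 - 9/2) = (s + 1/4)/(s + 3)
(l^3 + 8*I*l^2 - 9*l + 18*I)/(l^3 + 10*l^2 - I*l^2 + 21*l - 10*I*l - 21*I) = (l^2 + 9*I*l - 18)/(l^2 + 10*l + 21)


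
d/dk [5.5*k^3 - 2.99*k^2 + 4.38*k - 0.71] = 16.5*k^2 - 5.98*k + 4.38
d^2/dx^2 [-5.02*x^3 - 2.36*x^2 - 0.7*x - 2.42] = -30.12*x - 4.72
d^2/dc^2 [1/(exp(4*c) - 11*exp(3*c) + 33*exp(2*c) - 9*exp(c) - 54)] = ((-16*exp(3*c) + 99*exp(2*c) - 132*exp(c) + 9)*(-exp(4*c) + 11*exp(3*c) - 33*exp(2*c) + 9*exp(c) + 54) - 2*(4*exp(3*c) - 33*exp(2*c) + 66*exp(c) - 9)^2*exp(c))*exp(c)/(-exp(4*c) + 11*exp(3*c) - 33*exp(2*c) + 9*exp(c) + 54)^3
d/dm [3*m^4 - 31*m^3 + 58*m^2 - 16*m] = 12*m^3 - 93*m^2 + 116*m - 16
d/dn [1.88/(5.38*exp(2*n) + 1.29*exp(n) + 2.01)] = (-20.2288*exp(n) - 2.4252)*exp(n)/(5.38*exp(2*n) + 1.29*exp(n) + 2.01)^2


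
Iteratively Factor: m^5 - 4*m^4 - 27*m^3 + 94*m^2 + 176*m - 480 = (m - 5)*(m^4 + m^3 - 22*m^2 - 16*m + 96) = (m - 5)*(m + 3)*(m^3 - 2*m^2 - 16*m + 32) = (m - 5)*(m - 4)*(m + 3)*(m^2 + 2*m - 8) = (m - 5)*(m - 4)*(m - 2)*(m + 3)*(m + 4)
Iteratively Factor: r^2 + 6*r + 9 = (r + 3)*(r + 3)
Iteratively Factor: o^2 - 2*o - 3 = (o + 1)*(o - 3)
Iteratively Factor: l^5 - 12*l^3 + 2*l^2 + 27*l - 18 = (l - 1)*(l^4 + l^3 - 11*l^2 - 9*l + 18) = (l - 1)*(l + 3)*(l^3 - 2*l^2 - 5*l + 6) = (l - 1)^2*(l + 3)*(l^2 - l - 6) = (l - 3)*(l - 1)^2*(l + 3)*(l + 2)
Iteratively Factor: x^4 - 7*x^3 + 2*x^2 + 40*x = (x + 2)*(x^3 - 9*x^2 + 20*x) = x*(x + 2)*(x^2 - 9*x + 20) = x*(x - 4)*(x + 2)*(x - 5)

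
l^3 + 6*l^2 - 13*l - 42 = (l - 3)*(l + 2)*(l + 7)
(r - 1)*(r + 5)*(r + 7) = r^3 + 11*r^2 + 23*r - 35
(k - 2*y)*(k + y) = k^2 - k*y - 2*y^2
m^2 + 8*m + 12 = (m + 2)*(m + 6)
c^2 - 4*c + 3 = (c - 3)*(c - 1)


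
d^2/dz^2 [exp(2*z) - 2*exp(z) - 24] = (4*exp(z) - 2)*exp(z)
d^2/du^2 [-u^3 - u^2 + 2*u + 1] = -6*u - 2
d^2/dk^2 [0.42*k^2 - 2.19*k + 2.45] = 0.840000000000000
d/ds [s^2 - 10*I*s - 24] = 2*s - 10*I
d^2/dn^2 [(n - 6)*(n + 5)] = 2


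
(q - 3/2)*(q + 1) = q^2 - q/2 - 3/2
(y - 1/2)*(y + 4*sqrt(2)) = y^2 - y/2 + 4*sqrt(2)*y - 2*sqrt(2)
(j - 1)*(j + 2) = j^2 + j - 2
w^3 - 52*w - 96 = (w - 8)*(w + 2)*(w + 6)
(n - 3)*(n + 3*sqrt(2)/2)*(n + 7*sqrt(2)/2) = n^3 - 3*n^2 + 5*sqrt(2)*n^2 - 15*sqrt(2)*n + 21*n/2 - 63/2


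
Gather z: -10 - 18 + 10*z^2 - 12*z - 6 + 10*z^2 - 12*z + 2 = 20*z^2 - 24*z - 32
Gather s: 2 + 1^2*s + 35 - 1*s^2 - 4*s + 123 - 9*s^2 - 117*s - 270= -10*s^2 - 120*s - 110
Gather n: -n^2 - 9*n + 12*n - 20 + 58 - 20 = -n^2 + 3*n + 18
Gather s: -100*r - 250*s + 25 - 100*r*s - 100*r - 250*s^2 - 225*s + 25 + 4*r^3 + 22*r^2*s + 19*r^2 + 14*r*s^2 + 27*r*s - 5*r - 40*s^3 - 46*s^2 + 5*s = 4*r^3 + 19*r^2 - 205*r - 40*s^3 + s^2*(14*r - 296) + s*(22*r^2 - 73*r - 470) + 50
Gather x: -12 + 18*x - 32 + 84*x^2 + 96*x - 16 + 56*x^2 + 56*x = 140*x^2 + 170*x - 60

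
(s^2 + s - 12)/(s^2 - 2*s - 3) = (s + 4)/(s + 1)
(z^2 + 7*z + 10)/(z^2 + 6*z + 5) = (z + 2)/(z + 1)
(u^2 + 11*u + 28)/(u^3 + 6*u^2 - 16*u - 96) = (u + 7)/(u^2 + 2*u - 24)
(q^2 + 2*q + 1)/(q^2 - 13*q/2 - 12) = 2*(q^2 + 2*q + 1)/(2*q^2 - 13*q - 24)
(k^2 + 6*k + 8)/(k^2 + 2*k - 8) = (k + 2)/(k - 2)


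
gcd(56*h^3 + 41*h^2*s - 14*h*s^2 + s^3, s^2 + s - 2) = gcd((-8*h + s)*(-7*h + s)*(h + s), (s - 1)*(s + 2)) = 1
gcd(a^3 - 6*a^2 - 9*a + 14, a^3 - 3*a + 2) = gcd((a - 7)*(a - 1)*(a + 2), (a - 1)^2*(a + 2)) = a^2 + a - 2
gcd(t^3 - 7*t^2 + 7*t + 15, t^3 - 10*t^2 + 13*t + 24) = t^2 - 2*t - 3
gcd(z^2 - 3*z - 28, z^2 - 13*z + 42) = z - 7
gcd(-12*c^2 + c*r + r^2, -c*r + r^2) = 1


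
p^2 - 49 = (p - 7)*(p + 7)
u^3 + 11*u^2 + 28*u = u*(u + 4)*(u + 7)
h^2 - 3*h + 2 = (h - 2)*(h - 1)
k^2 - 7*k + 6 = (k - 6)*(k - 1)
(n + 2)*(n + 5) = n^2 + 7*n + 10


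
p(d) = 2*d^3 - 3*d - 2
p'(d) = 6*d^2 - 3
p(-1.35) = -2.87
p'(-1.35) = 7.94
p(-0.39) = -0.95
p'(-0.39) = -2.09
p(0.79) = -3.38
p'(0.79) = 0.74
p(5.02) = 235.95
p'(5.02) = 148.20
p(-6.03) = -422.42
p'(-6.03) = 215.17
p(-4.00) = -118.00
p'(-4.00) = 93.00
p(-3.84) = -103.73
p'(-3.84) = 85.47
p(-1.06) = -1.20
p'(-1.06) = 3.74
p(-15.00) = -6707.00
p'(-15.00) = 1347.00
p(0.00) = -2.00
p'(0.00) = -3.00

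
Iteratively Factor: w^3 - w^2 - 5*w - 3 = (w + 1)*(w^2 - 2*w - 3) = (w - 3)*(w + 1)*(w + 1)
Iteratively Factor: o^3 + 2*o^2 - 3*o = (o + 3)*(o^2 - o) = o*(o + 3)*(o - 1)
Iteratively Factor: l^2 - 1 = (l + 1)*(l - 1)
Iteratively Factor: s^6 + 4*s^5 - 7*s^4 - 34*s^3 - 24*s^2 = (s)*(s^5 + 4*s^4 - 7*s^3 - 34*s^2 - 24*s) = s^2*(s^4 + 4*s^3 - 7*s^2 - 34*s - 24) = s^2*(s + 1)*(s^3 + 3*s^2 - 10*s - 24) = s^2*(s - 3)*(s + 1)*(s^2 + 6*s + 8) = s^2*(s - 3)*(s + 1)*(s + 2)*(s + 4)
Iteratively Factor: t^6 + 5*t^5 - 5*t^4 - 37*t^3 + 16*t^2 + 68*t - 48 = (t - 1)*(t^5 + 6*t^4 + t^3 - 36*t^2 - 20*t + 48) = (t - 1)*(t + 4)*(t^4 + 2*t^3 - 7*t^2 - 8*t + 12) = (t - 2)*(t - 1)*(t + 4)*(t^3 + 4*t^2 + t - 6) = (t - 2)*(t - 1)^2*(t + 4)*(t^2 + 5*t + 6) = (t - 2)*(t - 1)^2*(t + 2)*(t + 4)*(t + 3)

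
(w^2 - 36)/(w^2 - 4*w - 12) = (w + 6)/(w + 2)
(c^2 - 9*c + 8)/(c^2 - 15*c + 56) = (c - 1)/(c - 7)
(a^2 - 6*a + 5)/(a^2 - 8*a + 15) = (a - 1)/(a - 3)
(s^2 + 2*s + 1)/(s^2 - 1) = (s + 1)/(s - 1)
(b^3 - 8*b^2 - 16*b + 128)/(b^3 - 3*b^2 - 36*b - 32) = (b - 4)/(b + 1)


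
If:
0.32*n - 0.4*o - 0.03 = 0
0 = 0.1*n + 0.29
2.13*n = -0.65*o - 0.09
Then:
No Solution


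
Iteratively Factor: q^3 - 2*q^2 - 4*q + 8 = (q - 2)*(q^2 - 4) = (q - 2)^2*(q + 2)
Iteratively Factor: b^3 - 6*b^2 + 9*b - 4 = (b - 4)*(b^2 - 2*b + 1) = (b - 4)*(b - 1)*(b - 1)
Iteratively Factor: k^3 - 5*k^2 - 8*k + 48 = (k - 4)*(k^2 - k - 12) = (k - 4)^2*(k + 3)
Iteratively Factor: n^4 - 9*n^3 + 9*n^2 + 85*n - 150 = (n - 5)*(n^3 - 4*n^2 - 11*n + 30) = (n - 5)*(n + 3)*(n^2 - 7*n + 10) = (n - 5)^2*(n + 3)*(n - 2)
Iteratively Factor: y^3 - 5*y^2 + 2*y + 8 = (y + 1)*(y^2 - 6*y + 8) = (y - 4)*(y + 1)*(y - 2)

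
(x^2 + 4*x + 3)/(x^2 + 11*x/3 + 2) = 3*(x + 1)/(3*x + 2)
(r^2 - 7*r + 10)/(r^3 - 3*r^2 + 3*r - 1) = (r^2 - 7*r + 10)/(r^3 - 3*r^2 + 3*r - 1)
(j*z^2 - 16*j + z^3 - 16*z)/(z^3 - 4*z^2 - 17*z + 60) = (j*z - 4*j + z^2 - 4*z)/(z^2 - 8*z + 15)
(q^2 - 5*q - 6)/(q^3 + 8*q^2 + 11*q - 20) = (q^2 - 5*q - 6)/(q^3 + 8*q^2 + 11*q - 20)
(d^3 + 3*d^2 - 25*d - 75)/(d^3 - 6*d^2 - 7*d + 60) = (d + 5)/(d - 4)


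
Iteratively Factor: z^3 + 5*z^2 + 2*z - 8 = (z + 2)*(z^2 + 3*z - 4) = (z + 2)*(z + 4)*(z - 1)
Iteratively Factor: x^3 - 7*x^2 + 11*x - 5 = (x - 1)*(x^2 - 6*x + 5) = (x - 5)*(x - 1)*(x - 1)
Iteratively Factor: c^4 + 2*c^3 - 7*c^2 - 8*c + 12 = (c + 3)*(c^3 - c^2 - 4*c + 4) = (c - 2)*(c + 3)*(c^2 + c - 2) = (c - 2)*(c + 2)*(c + 3)*(c - 1)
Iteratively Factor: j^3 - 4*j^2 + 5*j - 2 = (j - 1)*(j^2 - 3*j + 2) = (j - 2)*(j - 1)*(j - 1)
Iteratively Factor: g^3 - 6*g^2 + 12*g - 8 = (g - 2)*(g^2 - 4*g + 4) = (g - 2)^2*(g - 2)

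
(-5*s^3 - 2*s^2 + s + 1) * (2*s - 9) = -10*s^4 + 41*s^3 + 20*s^2 - 7*s - 9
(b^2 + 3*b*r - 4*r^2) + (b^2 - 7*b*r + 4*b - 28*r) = 2*b^2 - 4*b*r + 4*b - 4*r^2 - 28*r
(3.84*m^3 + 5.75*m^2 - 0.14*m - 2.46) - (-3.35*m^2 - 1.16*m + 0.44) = 3.84*m^3 + 9.1*m^2 + 1.02*m - 2.9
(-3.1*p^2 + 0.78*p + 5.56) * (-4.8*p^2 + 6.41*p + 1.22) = 14.88*p^4 - 23.615*p^3 - 25.4702*p^2 + 36.5912*p + 6.7832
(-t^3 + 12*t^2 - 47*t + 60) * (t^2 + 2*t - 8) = -t^5 + 10*t^4 - 15*t^3 - 130*t^2 + 496*t - 480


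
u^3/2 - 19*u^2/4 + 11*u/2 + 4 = (u/2 + 1/4)*(u - 8)*(u - 2)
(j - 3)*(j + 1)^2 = j^3 - j^2 - 5*j - 3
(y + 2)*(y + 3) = y^2 + 5*y + 6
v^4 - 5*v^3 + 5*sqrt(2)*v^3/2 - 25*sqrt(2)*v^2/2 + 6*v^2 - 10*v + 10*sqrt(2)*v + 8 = (v - 4)*(v - 1)*(v + sqrt(2)/2)*(v + 2*sqrt(2))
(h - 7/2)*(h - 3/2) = h^2 - 5*h + 21/4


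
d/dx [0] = 0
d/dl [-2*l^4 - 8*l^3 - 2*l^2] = 4*l*(-2*l^2 - 6*l - 1)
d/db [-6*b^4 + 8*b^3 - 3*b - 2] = -24*b^3 + 24*b^2 - 3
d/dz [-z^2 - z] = -2*z - 1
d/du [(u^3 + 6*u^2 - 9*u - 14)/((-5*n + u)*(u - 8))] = (3*(5*n - u)*(u - 8)*(-u^2 - 4*u + 3) + (5*n - u)*(u^3 + 6*u^2 - 9*u - 14) + (u - 8)*(-u^3 - 6*u^2 + 9*u + 14))/((5*n - u)^2*(u - 8)^2)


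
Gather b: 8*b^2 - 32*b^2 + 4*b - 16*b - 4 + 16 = -24*b^2 - 12*b + 12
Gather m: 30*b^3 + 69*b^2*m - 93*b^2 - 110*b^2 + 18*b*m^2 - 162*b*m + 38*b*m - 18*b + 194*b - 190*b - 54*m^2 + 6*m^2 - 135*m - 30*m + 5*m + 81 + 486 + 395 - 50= 30*b^3 - 203*b^2 - 14*b + m^2*(18*b - 48) + m*(69*b^2 - 124*b - 160) + 912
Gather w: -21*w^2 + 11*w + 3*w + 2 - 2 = -21*w^2 + 14*w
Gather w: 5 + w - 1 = w + 4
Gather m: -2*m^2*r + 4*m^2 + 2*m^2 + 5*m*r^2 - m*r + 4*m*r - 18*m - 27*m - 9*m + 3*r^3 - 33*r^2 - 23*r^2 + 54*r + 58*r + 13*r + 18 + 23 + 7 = m^2*(6 - 2*r) + m*(5*r^2 + 3*r - 54) + 3*r^3 - 56*r^2 + 125*r + 48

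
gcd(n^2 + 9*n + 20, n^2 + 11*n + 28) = n + 4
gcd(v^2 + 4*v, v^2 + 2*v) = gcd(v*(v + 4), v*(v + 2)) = v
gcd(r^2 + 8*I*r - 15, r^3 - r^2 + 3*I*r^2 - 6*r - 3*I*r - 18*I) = r + 3*I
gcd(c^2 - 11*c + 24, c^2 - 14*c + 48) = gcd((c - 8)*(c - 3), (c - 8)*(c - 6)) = c - 8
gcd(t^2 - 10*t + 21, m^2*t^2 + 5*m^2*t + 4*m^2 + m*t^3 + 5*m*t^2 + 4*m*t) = 1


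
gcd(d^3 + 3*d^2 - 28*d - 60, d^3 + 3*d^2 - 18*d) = d + 6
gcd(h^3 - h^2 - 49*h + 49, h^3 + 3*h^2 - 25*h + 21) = h^2 + 6*h - 7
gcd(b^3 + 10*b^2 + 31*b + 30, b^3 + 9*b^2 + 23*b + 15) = b^2 + 8*b + 15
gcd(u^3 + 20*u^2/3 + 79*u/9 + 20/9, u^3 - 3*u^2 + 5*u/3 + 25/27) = u + 1/3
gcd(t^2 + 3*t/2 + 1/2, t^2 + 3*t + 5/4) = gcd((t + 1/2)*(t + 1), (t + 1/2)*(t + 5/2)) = t + 1/2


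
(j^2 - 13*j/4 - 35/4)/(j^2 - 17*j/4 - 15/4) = (4*j + 7)/(4*j + 3)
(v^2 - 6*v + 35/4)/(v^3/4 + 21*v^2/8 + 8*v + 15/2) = 2*(4*v^2 - 24*v + 35)/(2*v^3 + 21*v^2 + 64*v + 60)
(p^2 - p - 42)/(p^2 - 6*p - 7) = (p + 6)/(p + 1)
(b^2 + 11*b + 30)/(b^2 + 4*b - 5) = (b + 6)/(b - 1)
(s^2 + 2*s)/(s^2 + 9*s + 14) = s/(s + 7)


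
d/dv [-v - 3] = -1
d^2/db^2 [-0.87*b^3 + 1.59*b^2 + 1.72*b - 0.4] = 3.18 - 5.22*b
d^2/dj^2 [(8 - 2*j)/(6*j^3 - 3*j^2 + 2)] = 12*(-12*j^2*(j - 4)*(3*j - 1)^2 + (6*j^2 - 2*j + (j - 4)*(6*j - 1))*(6*j^3 - 3*j^2 + 2))/(6*j^3 - 3*j^2 + 2)^3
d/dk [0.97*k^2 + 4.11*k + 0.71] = 1.94*k + 4.11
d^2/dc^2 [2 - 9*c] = 0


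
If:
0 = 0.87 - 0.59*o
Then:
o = 1.47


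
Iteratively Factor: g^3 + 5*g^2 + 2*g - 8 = (g + 2)*(g^2 + 3*g - 4) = (g + 2)*(g + 4)*(g - 1)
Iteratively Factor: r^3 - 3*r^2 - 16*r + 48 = (r - 3)*(r^2 - 16) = (r - 3)*(r + 4)*(r - 4)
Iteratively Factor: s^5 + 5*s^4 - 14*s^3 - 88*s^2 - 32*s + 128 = (s - 1)*(s^4 + 6*s^3 - 8*s^2 - 96*s - 128) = (s - 1)*(s + 4)*(s^3 + 2*s^2 - 16*s - 32) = (s - 1)*(s + 4)^2*(s^2 - 2*s - 8) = (s - 4)*(s - 1)*(s + 4)^2*(s + 2)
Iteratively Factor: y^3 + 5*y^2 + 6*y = (y + 3)*(y^2 + 2*y) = (y + 2)*(y + 3)*(y)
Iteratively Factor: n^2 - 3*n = (n)*(n - 3)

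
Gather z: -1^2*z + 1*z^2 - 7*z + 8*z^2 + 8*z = 9*z^2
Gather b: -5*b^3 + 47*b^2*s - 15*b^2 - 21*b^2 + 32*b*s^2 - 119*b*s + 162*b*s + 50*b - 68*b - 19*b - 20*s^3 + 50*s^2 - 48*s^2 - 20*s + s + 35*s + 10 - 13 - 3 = -5*b^3 + b^2*(47*s - 36) + b*(32*s^2 + 43*s - 37) - 20*s^3 + 2*s^2 + 16*s - 6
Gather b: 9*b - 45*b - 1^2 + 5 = 4 - 36*b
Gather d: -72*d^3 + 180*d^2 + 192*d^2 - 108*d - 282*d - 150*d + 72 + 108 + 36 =-72*d^3 + 372*d^2 - 540*d + 216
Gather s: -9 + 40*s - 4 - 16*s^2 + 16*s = -16*s^2 + 56*s - 13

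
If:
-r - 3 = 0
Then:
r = -3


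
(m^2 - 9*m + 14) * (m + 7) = m^3 - 2*m^2 - 49*m + 98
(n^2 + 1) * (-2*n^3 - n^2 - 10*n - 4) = -2*n^5 - n^4 - 12*n^3 - 5*n^2 - 10*n - 4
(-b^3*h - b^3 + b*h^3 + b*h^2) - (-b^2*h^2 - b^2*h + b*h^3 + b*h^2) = -b^3*h - b^3 + b^2*h^2 + b^2*h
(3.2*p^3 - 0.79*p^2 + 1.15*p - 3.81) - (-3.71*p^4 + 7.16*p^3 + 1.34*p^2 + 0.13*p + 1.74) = 3.71*p^4 - 3.96*p^3 - 2.13*p^2 + 1.02*p - 5.55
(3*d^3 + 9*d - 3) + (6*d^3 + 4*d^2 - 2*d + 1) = 9*d^3 + 4*d^2 + 7*d - 2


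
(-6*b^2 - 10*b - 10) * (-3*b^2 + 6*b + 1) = 18*b^4 - 6*b^3 - 36*b^2 - 70*b - 10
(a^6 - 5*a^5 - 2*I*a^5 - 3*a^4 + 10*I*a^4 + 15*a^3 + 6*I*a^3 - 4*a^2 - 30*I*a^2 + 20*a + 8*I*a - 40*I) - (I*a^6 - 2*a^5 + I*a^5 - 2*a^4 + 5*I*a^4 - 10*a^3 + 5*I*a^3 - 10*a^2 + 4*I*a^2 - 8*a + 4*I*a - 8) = a^6 - I*a^6 - 3*a^5 - 3*I*a^5 - a^4 + 5*I*a^4 + 25*a^3 + I*a^3 + 6*a^2 - 34*I*a^2 + 28*a + 4*I*a + 8 - 40*I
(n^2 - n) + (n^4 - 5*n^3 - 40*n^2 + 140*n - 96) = n^4 - 5*n^3 - 39*n^2 + 139*n - 96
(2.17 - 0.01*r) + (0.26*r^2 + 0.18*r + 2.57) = 0.26*r^2 + 0.17*r + 4.74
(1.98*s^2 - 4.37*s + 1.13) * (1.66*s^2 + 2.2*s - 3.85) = 3.2868*s^4 - 2.8982*s^3 - 15.3612*s^2 + 19.3105*s - 4.3505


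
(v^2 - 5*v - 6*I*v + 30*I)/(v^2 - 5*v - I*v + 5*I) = (v - 6*I)/(v - I)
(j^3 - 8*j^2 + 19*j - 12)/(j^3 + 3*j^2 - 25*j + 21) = (j - 4)/(j + 7)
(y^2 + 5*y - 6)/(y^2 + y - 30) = (y - 1)/(y - 5)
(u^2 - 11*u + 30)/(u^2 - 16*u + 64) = (u^2 - 11*u + 30)/(u^2 - 16*u + 64)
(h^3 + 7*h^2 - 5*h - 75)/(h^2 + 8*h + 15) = (h^2 + 2*h - 15)/(h + 3)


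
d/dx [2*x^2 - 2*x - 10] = 4*x - 2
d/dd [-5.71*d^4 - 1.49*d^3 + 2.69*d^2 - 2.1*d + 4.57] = -22.84*d^3 - 4.47*d^2 + 5.38*d - 2.1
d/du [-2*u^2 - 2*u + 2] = -4*u - 2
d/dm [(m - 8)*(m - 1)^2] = (m - 1)*(3*m - 17)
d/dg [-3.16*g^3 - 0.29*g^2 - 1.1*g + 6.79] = -9.48*g^2 - 0.58*g - 1.1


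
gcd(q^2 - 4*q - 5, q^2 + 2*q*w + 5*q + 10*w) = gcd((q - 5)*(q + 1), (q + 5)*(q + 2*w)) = 1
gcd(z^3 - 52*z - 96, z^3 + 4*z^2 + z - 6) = z + 2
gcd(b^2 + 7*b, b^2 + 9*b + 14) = b + 7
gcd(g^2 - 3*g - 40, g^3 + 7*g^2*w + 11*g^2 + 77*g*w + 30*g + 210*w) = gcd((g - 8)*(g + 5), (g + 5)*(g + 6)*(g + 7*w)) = g + 5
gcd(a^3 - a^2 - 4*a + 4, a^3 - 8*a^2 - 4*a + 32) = a^2 - 4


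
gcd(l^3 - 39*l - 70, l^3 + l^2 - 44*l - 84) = l^2 - 5*l - 14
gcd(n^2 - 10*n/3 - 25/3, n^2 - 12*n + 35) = n - 5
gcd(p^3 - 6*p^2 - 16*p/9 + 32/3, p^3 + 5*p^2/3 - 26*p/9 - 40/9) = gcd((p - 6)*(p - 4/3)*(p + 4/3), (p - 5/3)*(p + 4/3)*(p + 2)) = p + 4/3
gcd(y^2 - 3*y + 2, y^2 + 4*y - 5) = y - 1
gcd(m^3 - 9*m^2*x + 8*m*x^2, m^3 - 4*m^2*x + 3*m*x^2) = -m^2 + m*x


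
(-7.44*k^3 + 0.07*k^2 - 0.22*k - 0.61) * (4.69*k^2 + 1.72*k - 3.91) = -34.8936*k^5 - 12.4685*k^4 + 28.179*k^3 - 3.513*k^2 - 0.189*k + 2.3851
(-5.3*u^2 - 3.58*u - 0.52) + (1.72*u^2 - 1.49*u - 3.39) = -3.58*u^2 - 5.07*u - 3.91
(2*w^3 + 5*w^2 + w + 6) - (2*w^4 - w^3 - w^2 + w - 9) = -2*w^4 + 3*w^3 + 6*w^2 + 15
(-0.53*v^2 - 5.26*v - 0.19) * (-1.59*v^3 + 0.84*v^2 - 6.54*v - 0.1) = 0.8427*v^5 + 7.9182*v^4 - 0.650099999999999*v^3 + 34.2938*v^2 + 1.7686*v + 0.019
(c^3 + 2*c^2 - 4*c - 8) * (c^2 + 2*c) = c^5 + 4*c^4 - 16*c^2 - 16*c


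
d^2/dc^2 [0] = 0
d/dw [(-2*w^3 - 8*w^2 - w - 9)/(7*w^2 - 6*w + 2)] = (-14*w^4 + 24*w^3 + 43*w^2 + 94*w - 56)/(49*w^4 - 84*w^3 + 64*w^2 - 24*w + 4)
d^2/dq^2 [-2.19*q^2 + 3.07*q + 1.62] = -4.38000000000000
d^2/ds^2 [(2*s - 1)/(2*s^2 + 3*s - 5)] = 2*((2*s - 1)*(4*s + 3)^2 - 4*(3*s + 1)*(2*s^2 + 3*s - 5))/(2*s^2 + 3*s - 5)^3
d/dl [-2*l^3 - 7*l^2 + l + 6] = -6*l^2 - 14*l + 1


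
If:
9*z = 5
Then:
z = 5/9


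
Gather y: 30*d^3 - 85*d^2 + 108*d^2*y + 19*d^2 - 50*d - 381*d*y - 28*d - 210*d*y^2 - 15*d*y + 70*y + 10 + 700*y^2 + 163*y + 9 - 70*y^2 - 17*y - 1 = 30*d^3 - 66*d^2 - 78*d + y^2*(630 - 210*d) + y*(108*d^2 - 396*d + 216) + 18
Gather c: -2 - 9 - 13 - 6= -30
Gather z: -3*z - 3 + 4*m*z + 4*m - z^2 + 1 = 4*m - z^2 + z*(4*m - 3) - 2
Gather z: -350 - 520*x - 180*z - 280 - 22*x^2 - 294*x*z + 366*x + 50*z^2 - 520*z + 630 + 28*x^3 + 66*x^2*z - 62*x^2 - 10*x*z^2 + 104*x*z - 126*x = 28*x^3 - 84*x^2 - 280*x + z^2*(50 - 10*x) + z*(66*x^2 - 190*x - 700)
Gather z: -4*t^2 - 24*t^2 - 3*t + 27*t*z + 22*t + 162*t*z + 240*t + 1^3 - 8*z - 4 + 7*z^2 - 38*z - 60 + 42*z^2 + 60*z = -28*t^2 + 259*t + 49*z^2 + z*(189*t + 14) - 63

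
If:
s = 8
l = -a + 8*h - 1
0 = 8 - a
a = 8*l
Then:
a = 8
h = 5/4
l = 1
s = 8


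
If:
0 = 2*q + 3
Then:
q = -3/2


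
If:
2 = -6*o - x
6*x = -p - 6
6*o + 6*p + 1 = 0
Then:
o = -1/6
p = 0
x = -1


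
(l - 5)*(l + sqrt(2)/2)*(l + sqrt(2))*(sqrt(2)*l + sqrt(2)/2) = sqrt(2)*l^4 - 9*sqrt(2)*l^3/2 + 3*l^3 - 27*l^2/2 - 3*sqrt(2)*l^2/2 - 15*l/2 - 9*sqrt(2)*l/2 - 5*sqrt(2)/2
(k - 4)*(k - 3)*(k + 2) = k^3 - 5*k^2 - 2*k + 24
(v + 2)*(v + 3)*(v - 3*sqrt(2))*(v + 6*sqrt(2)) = v^4 + 3*sqrt(2)*v^3 + 5*v^3 - 30*v^2 + 15*sqrt(2)*v^2 - 180*v + 18*sqrt(2)*v - 216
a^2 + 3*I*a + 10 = (a - 2*I)*(a + 5*I)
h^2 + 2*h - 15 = (h - 3)*(h + 5)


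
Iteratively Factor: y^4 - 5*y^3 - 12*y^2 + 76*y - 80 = (y - 5)*(y^3 - 12*y + 16) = (y - 5)*(y - 2)*(y^2 + 2*y - 8) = (y - 5)*(y - 2)*(y + 4)*(y - 2)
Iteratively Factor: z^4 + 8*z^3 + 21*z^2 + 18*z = (z + 3)*(z^3 + 5*z^2 + 6*z) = (z + 3)^2*(z^2 + 2*z) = (z + 2)*(z + 3)^2*(z)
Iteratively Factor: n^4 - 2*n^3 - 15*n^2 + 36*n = (n - 3)*(n^3 + n^2 - 12*n) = (n - 3)^2*(n^2 + 4*n) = n*(n - 3)^2*(n + 4)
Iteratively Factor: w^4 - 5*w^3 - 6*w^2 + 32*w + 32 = (w - 4)*(w^3 - w^2 - 10*w - 8) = (w - 4)*(w + 1)*(w^2 - 2*w - 8) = (w - 4)*(w + 1)*(w + 2)*(w - 4)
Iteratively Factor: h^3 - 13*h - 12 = (h + 3)*(h^2 - 3*h - 4) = (h + 1)*(h + 3)*(h - 4)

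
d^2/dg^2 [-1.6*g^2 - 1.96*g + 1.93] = -3.20000000000000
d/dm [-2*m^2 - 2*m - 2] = -4*m - 2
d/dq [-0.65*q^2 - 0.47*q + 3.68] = -1.3*q - 0.47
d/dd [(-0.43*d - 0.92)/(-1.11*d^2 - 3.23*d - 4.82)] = (0.4773*d^2 + 1.3889*d - (0.43*d + 0.92)*(2.22*d + 3.23) + 2.0726)/(1.11*d^2 + 3.23*d + 4.82)^2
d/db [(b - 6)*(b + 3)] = 2*b - 3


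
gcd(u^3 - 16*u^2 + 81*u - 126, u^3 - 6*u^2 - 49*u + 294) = u^2 - 13*u + 42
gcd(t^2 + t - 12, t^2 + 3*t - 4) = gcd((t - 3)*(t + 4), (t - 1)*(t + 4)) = t + 4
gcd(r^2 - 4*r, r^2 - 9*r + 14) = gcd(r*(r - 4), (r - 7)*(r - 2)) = 1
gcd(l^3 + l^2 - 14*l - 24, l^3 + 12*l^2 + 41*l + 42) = l^2 + 5*l + 6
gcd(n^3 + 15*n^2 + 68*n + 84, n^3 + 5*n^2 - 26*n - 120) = n + 6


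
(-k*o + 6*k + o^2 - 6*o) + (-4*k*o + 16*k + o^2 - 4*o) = -5*k*o + 22*k + 2*o^2 - 10*o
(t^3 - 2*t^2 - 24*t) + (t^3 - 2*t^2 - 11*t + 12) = 2*t^3 - 4*t^2 - 35*t + 12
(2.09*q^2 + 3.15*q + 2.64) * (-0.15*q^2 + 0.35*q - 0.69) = -0.3135*q^4 + 0.259*q^3 - 0.7356*q^2 - 1.2495*q - 1.8216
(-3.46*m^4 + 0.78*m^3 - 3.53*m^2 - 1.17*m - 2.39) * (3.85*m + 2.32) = -13.321*m^5 - 5.0242*m^4 - 11.7809*m^3 - 12.6941*m^2 - 11.9159*m - 5.5448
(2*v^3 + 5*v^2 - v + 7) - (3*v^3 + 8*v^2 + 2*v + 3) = -v^3 - 3*v^2 - 3*v + 4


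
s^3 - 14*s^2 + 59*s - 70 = (s - 7)*(s - 5)*(s - 2)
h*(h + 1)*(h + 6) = h^3 + 7*h^2 + 6*h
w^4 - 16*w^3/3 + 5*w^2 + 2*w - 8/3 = (w - 4)*(w - 1)^2*(w + 2/3)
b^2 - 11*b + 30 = (b - 6)*(b - 5)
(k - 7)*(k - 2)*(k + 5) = k^3 - 4*k^2 - 31*k + 70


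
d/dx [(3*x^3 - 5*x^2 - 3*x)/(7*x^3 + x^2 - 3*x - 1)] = (38*x^4 + 24*x^3 + 9*x^2 + 10*x + 3)/(49*x^6 + 14*x^5 - 41*x^4 - 20*x^3 + 7*x^2 + 6*x + 1)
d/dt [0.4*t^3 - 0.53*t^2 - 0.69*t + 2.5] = 1.2*t^2 - 1.06*t - 0.69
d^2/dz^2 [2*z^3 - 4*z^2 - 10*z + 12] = 12*z - 8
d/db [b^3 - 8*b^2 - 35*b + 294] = 3*b^2 - 16*b - 35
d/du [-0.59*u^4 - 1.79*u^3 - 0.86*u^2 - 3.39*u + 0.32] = -2.36*u^3 - 5.37*u^2 - 1.72*u - 3.39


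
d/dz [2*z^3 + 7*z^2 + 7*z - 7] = 6*z^2 + 14*z + 7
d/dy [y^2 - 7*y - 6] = 2*y - 7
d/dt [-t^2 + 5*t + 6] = 5 - 2*t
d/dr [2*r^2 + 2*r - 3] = 4*r + 2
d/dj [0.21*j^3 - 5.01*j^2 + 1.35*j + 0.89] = 0.63*j^2 - 10.02*j + 1.35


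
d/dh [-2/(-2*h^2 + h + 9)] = 2*(1 - 4*h)/(-2*h^2 + h + 9)^2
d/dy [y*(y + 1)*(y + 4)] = 3*y^2 + 10*y + 4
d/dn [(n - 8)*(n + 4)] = 2*n - 4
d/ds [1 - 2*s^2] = -4*s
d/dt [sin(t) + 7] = cos(t)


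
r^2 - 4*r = r*(r - 4)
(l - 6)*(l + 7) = l^2 + l - 42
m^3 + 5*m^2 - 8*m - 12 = (m - 2)*(m + 1)*(m + 6)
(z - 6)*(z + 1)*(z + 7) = z^3 + 2*z^2 - 41*z - 42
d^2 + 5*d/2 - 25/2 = (d - 5/2)*(d + 5)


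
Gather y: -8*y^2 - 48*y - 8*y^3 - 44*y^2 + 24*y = -8*y^3 - 52*y^2 - 24*y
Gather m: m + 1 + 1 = m + 2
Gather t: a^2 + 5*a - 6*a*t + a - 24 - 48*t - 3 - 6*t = a^2 + 6*a + t*(-6*a - 54) - 27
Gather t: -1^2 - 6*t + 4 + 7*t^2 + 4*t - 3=7*t^2 - 2*t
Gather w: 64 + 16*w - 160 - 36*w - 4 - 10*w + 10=-30*w - 90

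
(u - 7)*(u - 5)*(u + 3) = u^3 - 9*u^2 - u + 105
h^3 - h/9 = h*(h - 1/3)*(h + 1/3)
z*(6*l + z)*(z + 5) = 6*l*z^2 + 30*l*z + z^3 + 5*z^2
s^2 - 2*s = s*(s - 2)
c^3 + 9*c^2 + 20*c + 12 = (c + 1)*(c + 2)*(c + 6)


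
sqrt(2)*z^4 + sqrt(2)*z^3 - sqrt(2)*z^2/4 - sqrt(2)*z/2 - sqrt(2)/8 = (z + 1/2)*(z - sqrt(2)/2)*(z + sqrt(2)/2)*(sqrt(2)*z + sqrt(2)/2)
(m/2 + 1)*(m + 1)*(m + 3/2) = m^3/2 + 9*m^2/4 + 13*m/4 + 3/2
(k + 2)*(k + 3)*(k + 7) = k^3 + 12*k^2 + 41*k + 42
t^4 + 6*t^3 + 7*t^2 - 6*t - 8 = (t - 1)*(t + 1)*(t + 2)*(t + 4)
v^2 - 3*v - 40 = (v - 8)*(v + 5)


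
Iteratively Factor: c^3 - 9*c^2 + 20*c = (c)*(c^2 - 9*c + 20) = c*(c - 4)*(c - 5)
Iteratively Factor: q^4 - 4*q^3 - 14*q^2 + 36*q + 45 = (q - 5)*(q^3 + q^2 - 9*q - 9) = (q - 5)*(q + 3)*(q^2 - 2*q - 3) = (q - 5)*(q + 1)*(q + 3)*(q - 3)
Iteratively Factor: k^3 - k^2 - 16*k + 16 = (k - 4)*(k^2 + 3*k - 4) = (k - 4)*(k + 4)*(k - 1)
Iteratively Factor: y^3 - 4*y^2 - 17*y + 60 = (y + 4)*(y^2 - 8*y + 15) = (y - 3)*(y + 4)*(y - 5)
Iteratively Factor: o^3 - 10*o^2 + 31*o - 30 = (o - 5)*(o^2 - 5*o + 6) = (o - 5)*(o - 2)*(o - 3)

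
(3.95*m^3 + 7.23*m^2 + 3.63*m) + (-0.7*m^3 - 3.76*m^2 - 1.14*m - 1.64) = 3.25*m^3 + 3.47*m^2 + 2.49*m - 1.64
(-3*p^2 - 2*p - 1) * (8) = -24*p^2 - 16*p - 8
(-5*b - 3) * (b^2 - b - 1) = -5*b^3 + 2*b^2 + 8*b + 3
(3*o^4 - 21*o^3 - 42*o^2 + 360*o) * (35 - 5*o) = -15*o^5 + 210*o^4 - 525*o^3 - 3270*o^2 + 12600*o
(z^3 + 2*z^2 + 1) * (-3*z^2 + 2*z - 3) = -3*z^5 - 4*z^4 + z^3 - 9*z^2 + 2*z - 3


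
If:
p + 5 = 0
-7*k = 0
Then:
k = 0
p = -5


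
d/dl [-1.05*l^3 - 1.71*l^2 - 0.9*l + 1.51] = -3.15*l^2 - 3.42*l - 0.9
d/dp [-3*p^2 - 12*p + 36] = -6*p - 12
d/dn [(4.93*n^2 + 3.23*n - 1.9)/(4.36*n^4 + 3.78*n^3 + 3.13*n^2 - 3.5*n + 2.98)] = (-42.9896*n^5 - 60.8838*n^4 + 8.7172*n^3 - 5.8189*n^2 + 41.2768*n + 2.9754)/(19.0096*n^8 + 32.9616*n^7 + 41.582*n^6 - 6.85720000000001*n^5 + 9.3225*n^4 + 0.6188*n^3 + 30.9048*n^2 - 20.86*n + 8.8804)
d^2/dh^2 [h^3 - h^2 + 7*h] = 6*h - 2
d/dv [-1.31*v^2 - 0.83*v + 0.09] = -2.62*v - 0.83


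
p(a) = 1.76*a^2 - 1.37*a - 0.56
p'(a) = 3.52*a - 1.37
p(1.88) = 3.08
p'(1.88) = 5.25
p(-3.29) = 23.00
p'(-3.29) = -12.95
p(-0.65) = 1.07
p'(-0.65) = -3.66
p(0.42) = -0.82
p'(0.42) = 0.11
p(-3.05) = 19.99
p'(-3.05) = -12.11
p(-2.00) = 9.22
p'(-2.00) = -8.41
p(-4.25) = 37.05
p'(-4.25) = -16.33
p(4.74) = 32.49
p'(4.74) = 15.31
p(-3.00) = 19.39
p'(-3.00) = -11.93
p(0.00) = -0.56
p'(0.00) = -1.37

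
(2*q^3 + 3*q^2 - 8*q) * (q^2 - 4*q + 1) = 2*q^5 - 5*q^4 - 18*q^3 + 35*q^2 - 8*q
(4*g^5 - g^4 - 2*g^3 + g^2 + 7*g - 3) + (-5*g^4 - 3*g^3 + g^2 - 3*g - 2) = 4*g^5 - 6*g^4 - 5*g^3 + 2*g^2 + 4*g - 5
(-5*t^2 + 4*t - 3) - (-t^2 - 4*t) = -4*t^2 + 8*t - 3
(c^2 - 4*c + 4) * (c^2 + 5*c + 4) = c^4 + c^3 - 12*c^2 + 4*c + 16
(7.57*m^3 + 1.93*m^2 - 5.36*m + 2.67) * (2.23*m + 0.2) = 16.8811*m^4 + 5.8179*m^3 - 11.5668*m^2 + 4.8821*m + 0.534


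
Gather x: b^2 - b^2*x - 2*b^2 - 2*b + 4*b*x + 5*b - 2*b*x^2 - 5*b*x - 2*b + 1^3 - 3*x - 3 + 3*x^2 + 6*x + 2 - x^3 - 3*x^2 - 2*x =-b^2 - 2*b*x^2 + b - x^3 + x*(-b^2 - b + 1)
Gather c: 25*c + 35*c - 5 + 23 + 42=60*c + 60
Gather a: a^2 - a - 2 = a^2 - a - 2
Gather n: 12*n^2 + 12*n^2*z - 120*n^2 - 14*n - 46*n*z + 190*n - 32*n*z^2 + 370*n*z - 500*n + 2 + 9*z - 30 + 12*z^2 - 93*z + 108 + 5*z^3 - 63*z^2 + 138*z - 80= n^2*(12*z - 108) + n*(-32*z^2 + 324*z - 324) + 5*z^3 - 51*z^2 + 54*z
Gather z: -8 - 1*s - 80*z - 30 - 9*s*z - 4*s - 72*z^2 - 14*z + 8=-5*s - 72*z^2 + z*(-9*s - 94) - 30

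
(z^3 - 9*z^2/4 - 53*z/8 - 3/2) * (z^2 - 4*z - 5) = z^5 - 25*z^4/4 - 21*z^3/8 + 145*z^2/4 + 313*z/8 + 15/2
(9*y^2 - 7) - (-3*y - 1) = 9*y^2 + 3*y - 6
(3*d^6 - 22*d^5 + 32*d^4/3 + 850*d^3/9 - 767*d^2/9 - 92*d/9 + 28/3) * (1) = 3*d^6 - 22*d^5 + 32*d^4/3 + 850*d^3/9 - 767*d^2/9 - 92*d/9 + 28/3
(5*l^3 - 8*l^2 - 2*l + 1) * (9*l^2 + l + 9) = 45*l^5 - 67*l^4 + 19*l^3 - 65*l^2 - 17*l + 9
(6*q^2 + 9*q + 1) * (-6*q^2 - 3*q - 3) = -36*q^4 - 72*q^3 - 51*q^2 - 30*q - 3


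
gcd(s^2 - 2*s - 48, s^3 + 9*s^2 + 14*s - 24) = s + 6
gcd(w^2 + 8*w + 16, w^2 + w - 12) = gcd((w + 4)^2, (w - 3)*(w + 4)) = w + 4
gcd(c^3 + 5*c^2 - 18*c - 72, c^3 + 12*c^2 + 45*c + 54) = c^2 + 9*c + 18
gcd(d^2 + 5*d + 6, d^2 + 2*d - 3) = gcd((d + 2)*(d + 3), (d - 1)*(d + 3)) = d + 3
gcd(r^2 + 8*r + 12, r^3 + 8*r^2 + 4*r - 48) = r + 6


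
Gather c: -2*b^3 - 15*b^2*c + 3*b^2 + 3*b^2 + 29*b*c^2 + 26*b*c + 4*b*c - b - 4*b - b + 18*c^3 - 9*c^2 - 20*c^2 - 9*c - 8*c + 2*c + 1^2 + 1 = -2*b^3 + 6*b^2 - 6*b + 18*c^3 + c^2*(29*b - 29) + c*(-15*b^2 + 30*b - 15) + 2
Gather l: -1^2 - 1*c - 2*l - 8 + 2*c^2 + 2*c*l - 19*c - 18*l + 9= 2*c^2 - 20*c + l*(2*c - 20)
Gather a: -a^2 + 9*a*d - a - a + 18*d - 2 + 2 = -a^2 + a*(9*d - 2) + 18*d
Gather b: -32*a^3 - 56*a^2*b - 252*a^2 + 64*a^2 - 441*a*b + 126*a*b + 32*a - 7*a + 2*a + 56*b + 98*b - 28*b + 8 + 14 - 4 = -32*a^3 - 188*a^2 + 27*a + b*(-56*a^2 - 315*a + 126) + 18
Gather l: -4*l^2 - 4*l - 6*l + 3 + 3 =-4*l^2 - 10*l + 6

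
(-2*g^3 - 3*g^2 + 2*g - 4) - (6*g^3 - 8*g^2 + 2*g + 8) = -8*g^3 + 5*g^2 - 12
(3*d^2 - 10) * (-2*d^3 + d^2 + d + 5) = -6*d^5 + 3*d^4 + 23*d^3 + 5*d^2 - 10*d - 50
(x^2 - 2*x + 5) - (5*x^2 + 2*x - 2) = -4*x^2 - 4*x + 7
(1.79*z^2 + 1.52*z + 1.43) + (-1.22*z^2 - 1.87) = 0.57*z^2 + 1.52*z - 0.44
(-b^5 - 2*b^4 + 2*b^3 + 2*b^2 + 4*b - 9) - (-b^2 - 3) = -b^5 - 2*b^4 + 2*b^3 + 3*b^2 + 4*b - 6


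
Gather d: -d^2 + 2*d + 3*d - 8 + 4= -d^2 + 5*d - 4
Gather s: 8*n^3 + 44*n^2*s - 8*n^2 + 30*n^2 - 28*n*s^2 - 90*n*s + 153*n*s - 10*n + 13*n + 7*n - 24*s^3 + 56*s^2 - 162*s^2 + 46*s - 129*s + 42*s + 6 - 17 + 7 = 8*n^3 + 22*n^2 + 10*n - 24*s^3 + s^2*(-28*n - 106) + s*(44*n^2 + 63*n - 41) - 4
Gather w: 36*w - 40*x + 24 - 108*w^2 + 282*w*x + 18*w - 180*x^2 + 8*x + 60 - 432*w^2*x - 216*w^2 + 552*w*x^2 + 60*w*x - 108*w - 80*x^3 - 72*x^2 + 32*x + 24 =w^2*(-432*x - 324) + w*(552*x^2 + 342*x - 54) - 80*x^3 - 252*x^2 + 108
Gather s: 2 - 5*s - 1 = 1 - 5*s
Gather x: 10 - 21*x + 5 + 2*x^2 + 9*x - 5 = 2*x^2 - 12*x + 10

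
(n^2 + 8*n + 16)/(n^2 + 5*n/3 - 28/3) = 3*(n + 4)/(3*n - 7)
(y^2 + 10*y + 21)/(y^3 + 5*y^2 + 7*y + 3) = (y + 7)/(y^2 + 2*y + 1)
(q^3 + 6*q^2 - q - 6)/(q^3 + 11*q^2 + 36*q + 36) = (q^2 - 1)/(q^2 + 5*q + 6)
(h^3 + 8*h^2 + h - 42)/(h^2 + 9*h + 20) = (h^3 + 8*h^2 + h - 42)/(h^2 + 9*h + 20)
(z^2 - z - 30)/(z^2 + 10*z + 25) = (z - 6)/(z + 5)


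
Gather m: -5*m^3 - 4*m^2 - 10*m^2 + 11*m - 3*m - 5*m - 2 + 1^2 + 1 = -5*m^3 - 14*m^2 + 3*m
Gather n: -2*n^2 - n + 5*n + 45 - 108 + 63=-2*n^2 + 4*n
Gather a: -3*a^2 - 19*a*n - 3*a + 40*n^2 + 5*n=-3*a^2 + a*(-19*n - 3) + 40*n^2 + 5*n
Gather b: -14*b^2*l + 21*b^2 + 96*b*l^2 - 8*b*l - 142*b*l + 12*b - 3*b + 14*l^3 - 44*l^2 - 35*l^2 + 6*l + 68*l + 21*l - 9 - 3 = b^2*(21 - 14*l) + b*(96*l^2 - 150*l + 9) + 14*l^3 - 79*l^2 + 95*l - 12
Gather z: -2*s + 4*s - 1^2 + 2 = 2*s + 1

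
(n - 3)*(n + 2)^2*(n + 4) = n^4 + 5*n^3 - 4*n^2 - 44*n - 48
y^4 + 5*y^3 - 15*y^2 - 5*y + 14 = (y - 2)*(y - 1)*(y + 1)*(y + 7)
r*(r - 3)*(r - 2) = r^3 - 5*r^2 + 6*r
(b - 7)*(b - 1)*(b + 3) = b^3 - 5*b^2 - 17*b + 21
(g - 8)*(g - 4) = g^2 - 12*g + 32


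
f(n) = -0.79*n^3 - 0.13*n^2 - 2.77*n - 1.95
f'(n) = -2.37*n^2 - 0.26*n - 2.77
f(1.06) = -5.97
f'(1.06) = -5.71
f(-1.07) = 1.83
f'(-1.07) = -5.21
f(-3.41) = 37.31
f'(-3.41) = -29.44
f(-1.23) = 2.73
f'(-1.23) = -6.04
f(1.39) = -8.17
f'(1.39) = -7.71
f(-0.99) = 1.43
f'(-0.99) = -4.84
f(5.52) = -154.08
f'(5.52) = -76.42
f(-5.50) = 140.79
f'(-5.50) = -73.03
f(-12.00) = 1377.69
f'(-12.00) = -340.93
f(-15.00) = 2676.60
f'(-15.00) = -532.12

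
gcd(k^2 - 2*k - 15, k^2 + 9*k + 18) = k + 3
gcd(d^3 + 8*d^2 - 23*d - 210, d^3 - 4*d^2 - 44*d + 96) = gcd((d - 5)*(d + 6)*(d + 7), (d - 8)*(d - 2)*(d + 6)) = d + 6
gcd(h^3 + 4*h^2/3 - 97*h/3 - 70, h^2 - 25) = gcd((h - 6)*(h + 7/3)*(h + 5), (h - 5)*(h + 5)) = h + 5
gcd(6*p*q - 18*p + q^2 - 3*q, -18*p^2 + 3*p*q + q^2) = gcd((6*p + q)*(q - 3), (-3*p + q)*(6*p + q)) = 6*p + q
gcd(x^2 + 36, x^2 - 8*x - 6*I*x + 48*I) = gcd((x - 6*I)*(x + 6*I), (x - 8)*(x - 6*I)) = x - 6*I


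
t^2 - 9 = (t - 3)*(t + 3)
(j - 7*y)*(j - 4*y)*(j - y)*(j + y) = j^4 - 11*j^3*y + 27*j^2*y^2 + 11*j*y^3 - 28*y^4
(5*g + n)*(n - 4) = 5*g*n - 20*g + n^2 - 4*n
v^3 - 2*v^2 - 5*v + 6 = (v - 3)*(v - 1)*(v + 2)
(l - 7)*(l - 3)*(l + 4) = l^3 - 6*l^2 - 19*l + 84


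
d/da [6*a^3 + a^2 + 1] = 2*a*(9*a + 1)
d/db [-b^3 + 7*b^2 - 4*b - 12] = -3*b^2 + 14*b - 4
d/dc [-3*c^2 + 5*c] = 5 - 6*c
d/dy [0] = 0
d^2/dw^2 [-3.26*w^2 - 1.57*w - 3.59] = -6.52000000000000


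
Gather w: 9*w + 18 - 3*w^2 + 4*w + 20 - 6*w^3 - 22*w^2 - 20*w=-6*w^3 - 25*w^2 - 7*w + 38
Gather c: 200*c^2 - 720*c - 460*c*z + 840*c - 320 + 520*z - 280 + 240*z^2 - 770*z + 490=200*c^2 + c*(120 - 460*z) + 240*z^2 - 250*z - 110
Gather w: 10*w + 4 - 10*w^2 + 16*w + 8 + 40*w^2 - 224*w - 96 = 30*w^2 - 198*w - 84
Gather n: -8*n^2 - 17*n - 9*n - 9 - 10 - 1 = -8*n^2 - 26*n - 20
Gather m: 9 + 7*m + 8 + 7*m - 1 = 14*m + 16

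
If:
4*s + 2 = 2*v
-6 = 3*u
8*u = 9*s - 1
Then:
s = -5/3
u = -2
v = -7/3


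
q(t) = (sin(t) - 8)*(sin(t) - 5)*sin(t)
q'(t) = (sin(t) - 8)*(sin(t) - 5)*cos(t) + (sin(t) - 8)*sin(t)*cos(t) + (sin(t) - 5)*sin(t)*cos(t)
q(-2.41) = -32.82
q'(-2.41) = -43.69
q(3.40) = -11.09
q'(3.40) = -45.28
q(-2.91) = -9.88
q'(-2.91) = -44.89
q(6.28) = -0.13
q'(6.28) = 40.08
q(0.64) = 19.46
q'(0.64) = 20.49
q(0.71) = 20.83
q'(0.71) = 18.45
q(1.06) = 25.67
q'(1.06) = 9.58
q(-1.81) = -52.05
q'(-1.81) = -16.13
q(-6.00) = 10.18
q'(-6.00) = 31.66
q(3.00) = 5.39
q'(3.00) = -36.03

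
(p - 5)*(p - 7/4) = p^2 - 27*p/4 + 35/4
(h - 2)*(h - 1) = h^2 - 3*h + 2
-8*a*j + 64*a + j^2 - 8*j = (-8*a + j)*(j - 8)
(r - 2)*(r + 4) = r^2 + 2*r - 8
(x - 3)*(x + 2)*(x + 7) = x^3 + 6*x^2 - 13*x - 42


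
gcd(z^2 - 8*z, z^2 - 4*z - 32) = z - 8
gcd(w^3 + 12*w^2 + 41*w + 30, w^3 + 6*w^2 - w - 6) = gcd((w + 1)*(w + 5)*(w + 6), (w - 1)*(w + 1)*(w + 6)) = w^2 + 7*w + 6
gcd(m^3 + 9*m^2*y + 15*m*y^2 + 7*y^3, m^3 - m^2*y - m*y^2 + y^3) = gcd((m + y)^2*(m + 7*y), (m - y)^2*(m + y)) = m + y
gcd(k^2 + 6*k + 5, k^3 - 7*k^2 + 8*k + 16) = k + 1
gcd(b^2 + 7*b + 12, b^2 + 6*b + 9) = b + 3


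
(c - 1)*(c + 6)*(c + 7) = c^3 + 12*c^2 + 29*c - 42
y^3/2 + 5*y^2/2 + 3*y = y*(y/2 + 1)*(y + 3)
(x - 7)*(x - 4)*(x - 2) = x^3 - 13*x^2 + 50*x - 56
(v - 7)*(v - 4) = v^2 - 11*v + 28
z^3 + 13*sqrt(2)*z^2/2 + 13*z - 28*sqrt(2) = (z - sqrt(2))*(z + 7*sqrt(2)/2)*(z + 4*sqrt(2))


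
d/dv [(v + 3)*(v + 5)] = 2*v + 8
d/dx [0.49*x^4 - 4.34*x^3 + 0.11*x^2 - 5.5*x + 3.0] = 1.96*x^3 - 13.02*x^2 + 0.22*x - 5.5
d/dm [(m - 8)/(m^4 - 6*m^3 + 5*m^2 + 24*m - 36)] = (-3*m^3 + 35*m^2 - 44*m - 52)/(m^7 - 9*m^6 + 19*m^5 + 45*m^4 - 200*m^3 + 72*m^2 + 432*m - 432)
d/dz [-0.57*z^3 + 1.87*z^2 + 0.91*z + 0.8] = -1.71*z^2 + 3.74*z + 0.91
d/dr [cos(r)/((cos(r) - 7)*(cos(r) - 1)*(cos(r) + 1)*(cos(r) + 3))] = (3*cos(r)^4 - 8*cos(r)^3 - 22*cos(r)^2 - 21)/((cos(r) - 7)^2*(cos(r) + 3)^2*sin(r)^3)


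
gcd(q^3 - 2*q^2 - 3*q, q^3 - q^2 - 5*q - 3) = q^2 - 2*q - 3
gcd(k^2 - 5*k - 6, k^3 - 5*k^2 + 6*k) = 1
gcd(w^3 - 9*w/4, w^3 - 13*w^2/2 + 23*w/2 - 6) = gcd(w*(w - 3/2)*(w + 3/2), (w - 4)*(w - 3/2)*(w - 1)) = w - 3/2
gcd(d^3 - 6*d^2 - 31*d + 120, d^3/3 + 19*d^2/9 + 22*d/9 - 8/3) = 1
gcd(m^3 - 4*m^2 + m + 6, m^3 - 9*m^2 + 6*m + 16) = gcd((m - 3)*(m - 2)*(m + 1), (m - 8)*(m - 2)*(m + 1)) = m^2 - m - 2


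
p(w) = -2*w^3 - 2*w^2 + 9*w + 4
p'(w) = -6*w^2 - 4*w + 9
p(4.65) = -198.48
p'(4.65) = -139.34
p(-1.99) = -6.07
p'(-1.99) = -6.80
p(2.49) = -16.87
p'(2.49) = -38.16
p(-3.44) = 30.79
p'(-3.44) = -48.24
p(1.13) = 8.73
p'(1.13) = -3.18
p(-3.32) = 25.26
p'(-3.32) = -43.85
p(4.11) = -131.65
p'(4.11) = -108.79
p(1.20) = 8.46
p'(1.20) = -4.44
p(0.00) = 4.00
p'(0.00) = 9.00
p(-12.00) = 3064.00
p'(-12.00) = -807.00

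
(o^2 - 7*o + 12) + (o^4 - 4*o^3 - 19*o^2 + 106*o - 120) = o^4 - 4*o^3 - 18*o^2 + 99*o - 108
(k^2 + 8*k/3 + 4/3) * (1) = k^2 + 8*k/3 + 4/3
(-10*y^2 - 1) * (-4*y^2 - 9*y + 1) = 40*y^4 + 90*y^3 - 6*y^2 + 9*y - 1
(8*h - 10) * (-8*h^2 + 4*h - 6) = -64*h^3 + 112*h^2 - 88*h + 60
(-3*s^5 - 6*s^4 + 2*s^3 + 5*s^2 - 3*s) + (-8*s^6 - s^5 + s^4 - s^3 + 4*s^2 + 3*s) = -8*s^6 - 4*s^5 - 5*s^4 + s^3 + 9*s^2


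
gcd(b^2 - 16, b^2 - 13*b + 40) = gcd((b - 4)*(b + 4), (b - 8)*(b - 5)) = 1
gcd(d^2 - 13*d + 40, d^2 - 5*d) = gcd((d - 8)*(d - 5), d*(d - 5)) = d - 5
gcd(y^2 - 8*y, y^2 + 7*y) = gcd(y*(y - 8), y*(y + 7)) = y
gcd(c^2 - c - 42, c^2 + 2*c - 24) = c + 6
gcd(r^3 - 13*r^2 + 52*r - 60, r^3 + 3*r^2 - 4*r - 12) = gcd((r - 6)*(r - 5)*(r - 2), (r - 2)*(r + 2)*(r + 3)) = r - 2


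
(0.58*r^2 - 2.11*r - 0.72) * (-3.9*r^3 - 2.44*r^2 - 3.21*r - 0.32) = -2.262*r^5 + 6.8138*r^4 + 6.0946*r^3 + 8.3443*r^2 + 2.9864*r + 0.2304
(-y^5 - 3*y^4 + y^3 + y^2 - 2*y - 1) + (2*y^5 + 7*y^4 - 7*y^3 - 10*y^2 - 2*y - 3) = y^5 + 4*y^4 - 6*y^3 - 9*y^2 - 4*y - 4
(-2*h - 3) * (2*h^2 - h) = -4*h^3 - 4*h^2 + 3*h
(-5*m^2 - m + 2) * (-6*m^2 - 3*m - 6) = 30*m^4 + 21*m^3 + 21*m^2 - 12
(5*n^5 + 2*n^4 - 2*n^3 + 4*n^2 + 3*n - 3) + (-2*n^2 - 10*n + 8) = 5*n^5 + 2*n^4 - 2*n^3 + 2*n^2 - 7*n + 5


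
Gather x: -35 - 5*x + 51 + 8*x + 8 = 3*x + 24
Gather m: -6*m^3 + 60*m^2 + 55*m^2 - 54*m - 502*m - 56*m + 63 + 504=-6*m^3 + 115*m^2 - 612*m + 567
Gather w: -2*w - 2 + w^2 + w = w^2 - w - 2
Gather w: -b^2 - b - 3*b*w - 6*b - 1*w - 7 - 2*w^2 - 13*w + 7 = -b^2 - 7*b - 2*w^2 + w*(-3*b - 14)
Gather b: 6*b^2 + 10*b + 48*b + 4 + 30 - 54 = 6*b^2 + 58*b - 20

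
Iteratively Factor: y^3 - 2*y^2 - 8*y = (y + 2)*(y^2 - 4*y) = (y - 4)*(y + 2)*(y)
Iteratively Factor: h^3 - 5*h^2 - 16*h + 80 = (h - 5)*(h^2 - 16) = (h - 5)*(h + 4)*(h - 4)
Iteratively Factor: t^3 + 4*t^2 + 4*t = (t)*(t^2 + 4*t + 4) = t*(t + 2)*(t + 2)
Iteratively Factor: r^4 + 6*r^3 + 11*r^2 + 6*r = (r)*(r^3 + 6*r^2 + 11*r + 6) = r*(r + 2)*(r^2 + 4*r + 3) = r*(r + 1)*(r + 2)*(r + 3)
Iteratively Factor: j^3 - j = (j)*(j^2 - 1) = j*(j - 1)*(j + 1)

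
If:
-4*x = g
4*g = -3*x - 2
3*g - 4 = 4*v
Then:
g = -8/13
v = -19/13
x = 2/13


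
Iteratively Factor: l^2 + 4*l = (l)*(l + 4)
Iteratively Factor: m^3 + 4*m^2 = (m + 4)*(m^2) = m*(m + 4)*(m)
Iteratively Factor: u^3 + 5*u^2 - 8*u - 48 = (u - 3)*(u^2 + 8*u + 16) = (u - 3)*(u + 4)*(u + 4)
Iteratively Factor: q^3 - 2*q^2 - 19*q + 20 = (q - 5)*(q^2 + 3*q - 4) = (q - 5)*(q + 4)*(q - 1)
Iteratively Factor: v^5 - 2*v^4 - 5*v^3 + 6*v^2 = (v + 2)*(v^4 - 4*v^3 + 3*v^2) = v*(v + 2)*(v^3 - 4*v^2 + 3*v) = v*(v - 1)*(v + 2)*(v^2 - 3*v) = v^2*(v - 1)*(v + 2)*(v - 3)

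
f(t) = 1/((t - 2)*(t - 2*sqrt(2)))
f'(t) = -1/((t - 2)*(t - 2*sqrt(2))^2) - 1/((t - 2)^2*(t - 2*sqrt(2)))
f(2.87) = 27.65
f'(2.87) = -696.84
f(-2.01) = 0.05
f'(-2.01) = 0.02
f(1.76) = 3.90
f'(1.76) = 19.90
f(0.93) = 0.49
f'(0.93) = 0.72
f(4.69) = 0.20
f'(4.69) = -0.18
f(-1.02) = 0.09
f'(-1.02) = 0.05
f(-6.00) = 0.01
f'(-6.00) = 0.00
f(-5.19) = 0.02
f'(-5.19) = 0.00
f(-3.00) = 0.03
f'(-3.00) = 0.01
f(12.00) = 0.01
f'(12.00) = 0.00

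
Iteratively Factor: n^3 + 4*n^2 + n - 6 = (n + 2)*(n^2 + 2*n - 3) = (n + 2)*(n + 3)*(n - 1)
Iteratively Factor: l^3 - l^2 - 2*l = (l)*(l^2 - l - 2) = l*(l + 1)*(l - 2)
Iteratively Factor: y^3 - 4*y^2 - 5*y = (y + 1)*(y^2 - 5*y) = y*(y + 1)*(y - 5)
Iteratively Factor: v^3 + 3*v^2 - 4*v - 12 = (v + 2)*(v^2 + v - 6) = (v + 2)*(v + 3)*(v - 2)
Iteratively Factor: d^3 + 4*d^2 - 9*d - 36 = (d + 3)*(d^2 + d - 12) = (d + 3)*(d + 4)*(d - 3)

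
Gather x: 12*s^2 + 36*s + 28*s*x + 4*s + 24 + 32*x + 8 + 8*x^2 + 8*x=12*s^2 + 40*s + 8*x^2 + x*(28*s + 40) + 32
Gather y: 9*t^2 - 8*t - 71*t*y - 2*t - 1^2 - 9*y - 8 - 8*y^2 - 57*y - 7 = 9*t^2 - 10*t - 8*y^2 + y*(-71*t - 66) - 16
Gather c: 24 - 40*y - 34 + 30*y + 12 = 2 - 10*y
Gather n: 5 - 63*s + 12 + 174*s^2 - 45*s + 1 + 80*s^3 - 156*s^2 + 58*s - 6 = 80*s^3 + 18*s^2 - 50*s + 12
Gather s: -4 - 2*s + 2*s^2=2*s^2 - 2*s - 4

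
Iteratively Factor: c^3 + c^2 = (c + 1)*(c^2) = c*(c + 1)*(c)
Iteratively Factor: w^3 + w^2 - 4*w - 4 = (w + 1)*(w^2 - 4) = (w - 2)*(w + 1)*(w + 2)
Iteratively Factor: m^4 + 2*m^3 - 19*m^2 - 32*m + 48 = (m - 1)*(m^3 + 3*m^2 - 16*m - 48) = (m - 1)*(m + 3)*(m^2 - 16) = (m - 4)*(m - 1)*(m + 3)*(m + 4)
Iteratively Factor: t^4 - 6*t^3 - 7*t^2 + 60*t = (t)*(t^3 - 6*t^2 - 7*t + 60) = t*(t - 4)*(t^2 - 2*t - 15) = t*(t - 5)*(t - 4)*(t + 3)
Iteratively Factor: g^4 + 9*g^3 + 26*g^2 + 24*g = (g + 2)*(g^3 + 7*g^2 + 12*g) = (g + 2)*(g + 3)*(g^2 + 4*g) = (g + 2)*(g + 3)*(g + 4)*(g)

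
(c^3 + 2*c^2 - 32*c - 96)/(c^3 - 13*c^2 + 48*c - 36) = (c^2 + 8*c + 16)/(c^2 - 7*c + 6)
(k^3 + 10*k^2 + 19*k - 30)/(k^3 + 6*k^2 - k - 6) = (k + 5)/(k + 1)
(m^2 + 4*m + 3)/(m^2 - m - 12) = (m + 1)/(m - 4)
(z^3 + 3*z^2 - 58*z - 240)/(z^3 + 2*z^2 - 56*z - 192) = (z + 5)/(z + 4)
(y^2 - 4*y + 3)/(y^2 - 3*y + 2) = (y - 3)/(y - 2)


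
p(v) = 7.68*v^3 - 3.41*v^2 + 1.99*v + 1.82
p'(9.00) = 1806.85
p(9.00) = 5342.24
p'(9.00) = 1806.85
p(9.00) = 5342.24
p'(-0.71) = 18.45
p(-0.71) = -4.06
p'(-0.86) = 24.90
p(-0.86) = -7.30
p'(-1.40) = 56.70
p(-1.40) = -28.72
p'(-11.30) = 3021.03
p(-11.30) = -11537.54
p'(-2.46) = 158.20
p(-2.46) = -138.04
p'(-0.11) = 3.02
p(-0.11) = 1.55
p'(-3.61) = 326.87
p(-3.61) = -411.12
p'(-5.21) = 662.92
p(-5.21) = -1187.22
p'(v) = 23.04*v^2 - 6.82*v + 1.99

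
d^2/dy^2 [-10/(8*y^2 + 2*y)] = 10*(4*y*(4*y + 1) - (8*y + 1)^2)/(y^3*(4*y + 1)^3)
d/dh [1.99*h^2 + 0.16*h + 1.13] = 3.98*h + 0.16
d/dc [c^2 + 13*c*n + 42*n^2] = 2*c + 13*n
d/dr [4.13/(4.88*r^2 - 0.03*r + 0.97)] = (0.1239 - 40.3088*r)/(4.88*r^2 - 0.03*r + 0.97)^2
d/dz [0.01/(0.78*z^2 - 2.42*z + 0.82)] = (0.0242 - 0.0156*z)/(0.78*z^2 - 2.42*z + 0.82)^2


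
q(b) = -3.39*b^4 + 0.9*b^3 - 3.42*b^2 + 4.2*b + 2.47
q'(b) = -13.56*b^3 + 2.7*b^2 - 6.84*b + 4.2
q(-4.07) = -1062.16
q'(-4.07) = 990.97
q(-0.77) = -4.39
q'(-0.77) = 17.26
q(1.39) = -8.54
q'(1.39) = -36.51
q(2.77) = -192.59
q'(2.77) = -282.23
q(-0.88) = -6.52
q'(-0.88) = 21.55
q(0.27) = 3.35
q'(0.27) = 2.28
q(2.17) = -70.49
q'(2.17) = -136.49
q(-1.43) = -27.34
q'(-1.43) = 59.15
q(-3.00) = -339.80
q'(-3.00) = 415.14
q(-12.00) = -72390.65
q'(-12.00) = 23906.76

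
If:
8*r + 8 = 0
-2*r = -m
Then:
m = -2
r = -1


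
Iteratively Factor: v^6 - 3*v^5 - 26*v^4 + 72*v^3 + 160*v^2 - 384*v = (v - 4)*(v^5 + v^4 - 22*v^3 - 16*v^2 + 96*v) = (v - 4)^2*(v^4 + 5*v^3 - 2*v^2 - 24*v) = (v - 4)^2*(v - 2)*(v^3 + 7*v^2 + 12*v) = (v - 4)^2*(v - 2)*(v + 3)*(v^2 + 4*v) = v*(v - 4)^2*(v - 2)*(v + 3)*(v + 4)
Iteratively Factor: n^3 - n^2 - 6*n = (n)*(n^2 - n - 6) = n*(n - 3)*(n + 2)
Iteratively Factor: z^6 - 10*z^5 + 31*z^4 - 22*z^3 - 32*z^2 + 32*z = (z)*(z^5 - 10*z^4 + 31*z^3 - 22*z^2 - 32*z + 32) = z*(z - 1)*(z^4 - 9*z^3 + 22*z^2 - 32) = z*(z - 4)*(z - 1)*(z^3 - 5*z^2 + 2*z + 8) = z*(z - 4)*(z - 2)*(z - 1)*(z^2 - 3*z - 4) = z*(z - 4)^2*(z - 2)*(z - 1)*(z + 1)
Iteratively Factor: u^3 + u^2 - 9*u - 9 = (u + 3)*(u^2 - 2*u - 3) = (u + 1)*(u + 3)*(u - 3)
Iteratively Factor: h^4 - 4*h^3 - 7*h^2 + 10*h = (h - 5)*(h^3 + h^2 - 2*h) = (h - 5)*(h - 1)*(h^2 + 2*h) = h*(h - 5)*(h - 1)*(h + 2)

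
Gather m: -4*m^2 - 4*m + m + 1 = -4*m^2 - 3*m + 1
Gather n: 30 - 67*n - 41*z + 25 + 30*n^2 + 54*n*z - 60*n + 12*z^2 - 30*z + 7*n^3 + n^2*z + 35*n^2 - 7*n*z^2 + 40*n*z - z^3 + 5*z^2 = 7*n^3 + n^2*(z + 65) + n*(-7*z^2 + 94*z - 127) - z^3 + 17*z^2 - 71*z + 55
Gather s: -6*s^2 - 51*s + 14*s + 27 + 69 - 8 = -6*s^2 - 37*s + 88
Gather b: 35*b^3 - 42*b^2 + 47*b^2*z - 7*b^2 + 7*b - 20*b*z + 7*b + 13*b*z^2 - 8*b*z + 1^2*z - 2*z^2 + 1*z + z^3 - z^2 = 35*b^3 + b^2*(47*z - 49) + b*(13*z^2 - 28*z + 14) + z^3 - 3*z^2 + 2*z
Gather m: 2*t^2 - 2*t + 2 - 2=2*t^2 - 2*t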